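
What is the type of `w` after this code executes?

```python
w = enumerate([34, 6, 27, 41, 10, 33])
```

enumerate() returns an enumerate iterator object

enumerate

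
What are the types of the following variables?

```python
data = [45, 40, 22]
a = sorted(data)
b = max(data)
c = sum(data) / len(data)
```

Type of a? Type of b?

sorted() returns list; max of ints returns int

list, int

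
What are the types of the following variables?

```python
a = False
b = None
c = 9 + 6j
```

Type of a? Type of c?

a is bool; c is complex

bool, complex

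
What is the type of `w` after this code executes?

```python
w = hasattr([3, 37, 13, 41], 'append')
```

hasattr() returns bool

bool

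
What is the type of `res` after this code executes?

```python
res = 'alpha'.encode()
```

str.encode() returns bytes

bytes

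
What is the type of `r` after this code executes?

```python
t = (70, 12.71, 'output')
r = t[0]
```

Index 0 of tuple is 70 which is int

int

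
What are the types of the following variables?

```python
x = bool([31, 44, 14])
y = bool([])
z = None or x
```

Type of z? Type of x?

None or <bool> returns the bool; bool() returns bool

bool, bool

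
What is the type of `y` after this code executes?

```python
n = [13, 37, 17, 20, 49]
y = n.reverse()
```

list.reverse() returns None

NoneType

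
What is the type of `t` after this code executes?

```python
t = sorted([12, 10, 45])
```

sorted() always returns list

list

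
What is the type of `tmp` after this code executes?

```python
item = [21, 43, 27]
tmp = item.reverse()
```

list.reverse() returns None

NoneType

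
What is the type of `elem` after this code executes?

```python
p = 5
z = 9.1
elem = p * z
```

int * float returns float (5 * 9.1 = 45.5)

float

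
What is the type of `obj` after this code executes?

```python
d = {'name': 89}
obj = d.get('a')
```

dict.get() returns None when key 'a' is not found and no default given

NoneType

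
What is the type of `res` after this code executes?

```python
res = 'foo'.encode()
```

str.encode() returns bytes

bytes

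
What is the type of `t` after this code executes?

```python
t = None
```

None has type NoneType

NoneType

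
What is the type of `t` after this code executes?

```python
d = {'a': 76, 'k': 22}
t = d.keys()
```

.keys() returns a dict_keys view object

dict_keys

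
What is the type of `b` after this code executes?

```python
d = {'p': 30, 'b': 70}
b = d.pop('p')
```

dict.pop() returns the value (int)

int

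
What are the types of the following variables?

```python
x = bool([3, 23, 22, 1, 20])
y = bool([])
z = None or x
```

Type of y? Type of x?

bool() returns bool; bool() returns bool

bool, bool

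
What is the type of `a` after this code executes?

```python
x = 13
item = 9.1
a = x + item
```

int + float returns float (13 + 9.1 = 22.1)

float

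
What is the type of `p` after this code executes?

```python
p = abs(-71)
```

abs() of int returns int

int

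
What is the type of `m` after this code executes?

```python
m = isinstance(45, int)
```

isinstance() returns bool

bool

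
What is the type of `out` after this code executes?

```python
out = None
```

None has type NoneType

NoneType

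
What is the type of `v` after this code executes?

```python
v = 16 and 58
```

'and' returns the last value when all truthy (58, which is int)

int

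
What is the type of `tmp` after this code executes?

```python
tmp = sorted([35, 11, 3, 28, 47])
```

sorted() always returns list

list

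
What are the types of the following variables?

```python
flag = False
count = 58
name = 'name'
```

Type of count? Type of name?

count is int; name is str

int, str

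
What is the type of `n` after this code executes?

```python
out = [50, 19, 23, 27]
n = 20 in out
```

'in' operator returns bool

bool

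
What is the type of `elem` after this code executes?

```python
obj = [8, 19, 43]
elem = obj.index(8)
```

list.index() returns int

int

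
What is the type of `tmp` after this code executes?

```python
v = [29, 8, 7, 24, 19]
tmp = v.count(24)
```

list.count() returns int

int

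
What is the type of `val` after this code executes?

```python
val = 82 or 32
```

'or' returns the first truthy value (82, which is int)

int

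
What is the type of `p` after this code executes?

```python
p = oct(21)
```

oct() returns str representation

str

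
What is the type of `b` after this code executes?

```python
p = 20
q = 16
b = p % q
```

int % int returns int (20 % 16 = 4)

int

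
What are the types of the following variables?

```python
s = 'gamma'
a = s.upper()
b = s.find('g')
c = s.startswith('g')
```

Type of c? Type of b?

str.startswith() returns bool; str.find() returns int

bool, int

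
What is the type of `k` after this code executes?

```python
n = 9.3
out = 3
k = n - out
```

float - int returns float (9.3 - 3 = 6.3)

float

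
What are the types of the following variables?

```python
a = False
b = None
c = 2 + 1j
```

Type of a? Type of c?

a is bool; c is complex

bool, complex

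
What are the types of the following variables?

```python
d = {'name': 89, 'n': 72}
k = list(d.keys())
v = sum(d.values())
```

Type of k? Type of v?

list(...) returns list; sum of int values returns int

list, int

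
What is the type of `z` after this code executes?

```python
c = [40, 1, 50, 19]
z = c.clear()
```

list.clear() returns None

NoneType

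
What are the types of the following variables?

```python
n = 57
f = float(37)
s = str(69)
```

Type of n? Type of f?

n is int; f is float

int, float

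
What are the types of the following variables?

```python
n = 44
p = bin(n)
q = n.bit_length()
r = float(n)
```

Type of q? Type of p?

int.bit_length() returns int; bin() returns str

int, str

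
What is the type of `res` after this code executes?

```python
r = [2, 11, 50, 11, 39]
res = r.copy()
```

list.copy() returns list

list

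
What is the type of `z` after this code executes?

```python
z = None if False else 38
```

Ternary: condition is False, else branch (38) taken → int

int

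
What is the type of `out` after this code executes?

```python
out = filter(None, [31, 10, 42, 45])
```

filter() returns a filter iterator object

filter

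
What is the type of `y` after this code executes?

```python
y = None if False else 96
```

Ternary: condition is False, else branch (96) taken → int

int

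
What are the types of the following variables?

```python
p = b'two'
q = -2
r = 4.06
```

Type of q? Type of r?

q is int; r is float

int, float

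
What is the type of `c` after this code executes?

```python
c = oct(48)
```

oct() returns str representation

str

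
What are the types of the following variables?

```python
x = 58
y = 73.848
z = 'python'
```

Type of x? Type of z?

x is int; z is str

int, str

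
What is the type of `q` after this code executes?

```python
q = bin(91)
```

bin() returns str representation

str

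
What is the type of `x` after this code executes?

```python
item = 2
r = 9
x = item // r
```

int // int returns int (2 // 9 = 0)

int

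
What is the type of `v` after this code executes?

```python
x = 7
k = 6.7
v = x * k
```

int * float returns float (7 * 6.7 = 46.9)

float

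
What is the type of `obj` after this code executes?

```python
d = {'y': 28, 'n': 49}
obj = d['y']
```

Accessing dict[str, int] with key 'y' returns int value 28

int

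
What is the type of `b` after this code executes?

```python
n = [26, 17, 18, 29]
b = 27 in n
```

'in' operator returns bool

bool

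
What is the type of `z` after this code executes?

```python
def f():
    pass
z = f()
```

A function with no return statement returns None

NoneType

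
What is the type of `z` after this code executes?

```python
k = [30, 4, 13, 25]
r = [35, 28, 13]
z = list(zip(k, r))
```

list(zip(...)) returns a list of tuples

list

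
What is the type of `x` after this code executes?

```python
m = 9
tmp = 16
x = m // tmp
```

int // int returns int (9 // 16 = 0)

int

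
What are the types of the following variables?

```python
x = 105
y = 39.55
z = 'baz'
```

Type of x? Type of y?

x is int; y is float

int, float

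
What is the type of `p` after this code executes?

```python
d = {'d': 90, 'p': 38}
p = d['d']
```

Accessing dict[str, int] with key 'd' returns int value 90

int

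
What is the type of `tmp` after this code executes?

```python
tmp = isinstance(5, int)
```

isinstance() returns bool

bool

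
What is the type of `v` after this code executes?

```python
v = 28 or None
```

'or' returns first truthy value (28, int)

int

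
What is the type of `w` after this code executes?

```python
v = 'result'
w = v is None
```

'is' comparison returns bool

bool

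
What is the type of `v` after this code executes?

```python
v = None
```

None has type NoneType

NoneType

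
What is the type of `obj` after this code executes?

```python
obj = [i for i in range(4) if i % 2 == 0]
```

A list comprehension [...] produces a list

list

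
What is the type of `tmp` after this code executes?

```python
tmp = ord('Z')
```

ord() returns int (Unicode code point)

int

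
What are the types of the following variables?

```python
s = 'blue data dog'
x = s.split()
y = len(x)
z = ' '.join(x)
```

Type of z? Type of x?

str.join() returns str; str.split() returns list

str, list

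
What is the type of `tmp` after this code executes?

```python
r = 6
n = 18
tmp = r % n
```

int % int returns int (6 % 18 = 6)

int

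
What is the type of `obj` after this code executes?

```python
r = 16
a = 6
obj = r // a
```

int // int returns int (16 // 6 = 2)

int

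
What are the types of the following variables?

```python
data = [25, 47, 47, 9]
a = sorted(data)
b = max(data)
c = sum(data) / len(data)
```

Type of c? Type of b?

int / int returns float; max of ints returns int

float, int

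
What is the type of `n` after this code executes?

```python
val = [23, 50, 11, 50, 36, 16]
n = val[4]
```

Indexing a list of ints returns int (val[4] = 36)

int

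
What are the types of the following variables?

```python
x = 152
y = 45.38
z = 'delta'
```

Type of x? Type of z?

x is int; z is str

int, str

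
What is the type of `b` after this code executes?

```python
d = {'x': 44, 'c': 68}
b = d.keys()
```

.keys() returns a dict_keys view object

dict_keys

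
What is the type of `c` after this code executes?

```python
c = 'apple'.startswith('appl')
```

str.startswith() returns bool

bool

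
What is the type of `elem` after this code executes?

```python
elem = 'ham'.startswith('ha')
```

str.startswith() returns bool

bool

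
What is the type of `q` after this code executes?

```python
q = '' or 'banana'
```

'or' returns first truthy value ('banana', which is str)

str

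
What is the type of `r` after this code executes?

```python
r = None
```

None has type NoneType

NoneType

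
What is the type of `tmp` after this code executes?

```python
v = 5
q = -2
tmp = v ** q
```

int ** negative int returns float

float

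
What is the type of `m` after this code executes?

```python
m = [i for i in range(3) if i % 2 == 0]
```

A list comprehension [...] produces a list

list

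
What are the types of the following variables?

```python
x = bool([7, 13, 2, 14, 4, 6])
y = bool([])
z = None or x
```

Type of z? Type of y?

None or <bool> returns the bool; bool() returns bool

bool, bool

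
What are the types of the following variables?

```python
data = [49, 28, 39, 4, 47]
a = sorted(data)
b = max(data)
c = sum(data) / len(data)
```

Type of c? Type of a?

int / int returns float; sorted() returns list

float, list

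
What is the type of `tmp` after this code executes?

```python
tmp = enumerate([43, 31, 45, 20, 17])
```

enumerate() returns an enumerate iterator object

enumerate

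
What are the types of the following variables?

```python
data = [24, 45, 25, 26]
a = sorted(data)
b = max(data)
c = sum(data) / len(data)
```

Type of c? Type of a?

int / int returns float; sorted() returns list

float, list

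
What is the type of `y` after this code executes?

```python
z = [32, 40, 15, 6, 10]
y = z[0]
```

Indexing a list of ints returns int (z[0] = 32)

int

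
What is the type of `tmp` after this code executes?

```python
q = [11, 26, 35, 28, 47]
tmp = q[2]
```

Indexing a list of ints returns int (q[2] = 35)

int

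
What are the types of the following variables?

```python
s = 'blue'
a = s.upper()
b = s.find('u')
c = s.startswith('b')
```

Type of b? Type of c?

str.find() returns int; str.startswith() returns bool

int, bool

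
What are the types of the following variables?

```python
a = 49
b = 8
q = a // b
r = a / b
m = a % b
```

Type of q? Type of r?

int // int returns int; int / int returns float

int, float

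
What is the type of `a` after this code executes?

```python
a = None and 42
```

'and' returns first falsy value (None)

NoneType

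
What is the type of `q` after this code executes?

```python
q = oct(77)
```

oct() returns str representation

str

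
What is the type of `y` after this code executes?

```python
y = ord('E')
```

ord() returns int (Unicode code point)

int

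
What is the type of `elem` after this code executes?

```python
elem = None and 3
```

'and' returns first falsy value (None)

NoneType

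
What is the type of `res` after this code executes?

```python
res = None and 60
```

'and' returns first falsy value (None)

NoneType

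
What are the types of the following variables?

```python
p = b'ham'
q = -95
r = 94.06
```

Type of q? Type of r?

q is int; r is float

int, float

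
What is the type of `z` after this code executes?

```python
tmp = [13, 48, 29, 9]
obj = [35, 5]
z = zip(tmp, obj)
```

zip() returns a zip iterator object

zip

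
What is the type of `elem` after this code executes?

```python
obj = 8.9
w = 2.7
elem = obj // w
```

float // float returns float (floor division preserves float type)

float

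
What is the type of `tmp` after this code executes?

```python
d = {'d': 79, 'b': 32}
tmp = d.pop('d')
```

dict.pop() returns the value (int)

int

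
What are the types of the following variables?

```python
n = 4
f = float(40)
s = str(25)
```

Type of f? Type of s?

f is float; s is str

float, str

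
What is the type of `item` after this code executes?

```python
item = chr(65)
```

chr() returns str (single character)

str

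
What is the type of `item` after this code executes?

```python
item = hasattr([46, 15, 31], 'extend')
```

hasattr() returns bool

bool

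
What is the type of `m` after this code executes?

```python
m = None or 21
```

'or' with None returns the other value (21, int)

int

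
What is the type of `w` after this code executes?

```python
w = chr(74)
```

chr() returns str (single character)

str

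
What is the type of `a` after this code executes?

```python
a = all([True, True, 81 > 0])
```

all() returns bool

bool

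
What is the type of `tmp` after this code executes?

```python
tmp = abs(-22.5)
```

abs() of float returns float

float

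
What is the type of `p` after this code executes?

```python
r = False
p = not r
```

'not' always returns bool

bool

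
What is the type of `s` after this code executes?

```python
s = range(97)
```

range() returns a range object

range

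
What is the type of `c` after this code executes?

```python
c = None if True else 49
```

Ternary: condition is True, if branch (None) taken → NoneType

NoneType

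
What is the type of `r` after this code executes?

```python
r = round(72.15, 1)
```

round() with ndigits arg returns float

float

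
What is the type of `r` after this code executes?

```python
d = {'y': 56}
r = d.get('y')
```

dict.get() returns the value (int) when key is found

int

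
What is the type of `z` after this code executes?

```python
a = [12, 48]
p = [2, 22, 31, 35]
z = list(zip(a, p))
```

list(zip(...)) returns a list of tuples

list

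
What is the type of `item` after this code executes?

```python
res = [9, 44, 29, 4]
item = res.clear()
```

list.clear() returns None

NoneType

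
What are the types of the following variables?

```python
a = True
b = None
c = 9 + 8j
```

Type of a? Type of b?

a is bool; b is NoneType

bool, NoneType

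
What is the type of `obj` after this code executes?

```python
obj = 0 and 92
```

'and' returns the first falsy value (0, which is int)

int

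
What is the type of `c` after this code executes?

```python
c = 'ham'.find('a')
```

str.find() returns int (index, or -1)

int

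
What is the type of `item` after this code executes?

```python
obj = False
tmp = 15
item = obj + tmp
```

bool + int returns int (False is 0, so 0 + 15 = 15)

int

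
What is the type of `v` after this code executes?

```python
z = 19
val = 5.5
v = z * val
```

int * float returns float (19 * 5.5 = 104.5)

float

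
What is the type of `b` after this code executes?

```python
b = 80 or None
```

'or' returns first truthy value (80, int)

int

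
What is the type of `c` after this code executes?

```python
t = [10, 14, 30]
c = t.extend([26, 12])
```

list.extend() returns None

NoneType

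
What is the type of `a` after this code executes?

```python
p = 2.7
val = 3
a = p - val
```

float - int returns float (2.7 - 3 = -0.3)

float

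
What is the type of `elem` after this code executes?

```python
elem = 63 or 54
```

'or' returns the first truthy value (63, which is int)

int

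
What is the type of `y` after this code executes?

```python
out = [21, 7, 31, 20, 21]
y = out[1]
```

Indexing a list of ints returns int (out[1] = 7)

int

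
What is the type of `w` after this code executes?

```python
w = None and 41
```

'and' returns first falsy value (None)

NoneType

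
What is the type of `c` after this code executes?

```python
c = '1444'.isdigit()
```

str.isdigit() returns bool

bool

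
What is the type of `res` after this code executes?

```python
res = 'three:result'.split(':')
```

str.split() returns list

list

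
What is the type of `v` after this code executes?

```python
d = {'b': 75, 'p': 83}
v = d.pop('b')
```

dict.pop() returns the value (int)

int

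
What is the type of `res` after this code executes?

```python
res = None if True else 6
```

Ternary: condition is True, if branch (None) taken → NoneType

NoneType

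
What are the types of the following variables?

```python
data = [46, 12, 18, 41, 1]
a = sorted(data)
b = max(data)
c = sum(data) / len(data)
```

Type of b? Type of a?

max of ints returns int; sorted() returns list

int, list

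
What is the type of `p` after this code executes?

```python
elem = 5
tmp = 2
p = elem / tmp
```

int / int always returns float in Python 3 (5 / 2 = 2.5)

float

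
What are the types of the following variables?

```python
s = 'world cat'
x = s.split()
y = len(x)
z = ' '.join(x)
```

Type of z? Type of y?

str.join() returns str; len() returns int

str, int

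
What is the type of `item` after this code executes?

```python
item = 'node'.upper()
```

str.upper() returns str

str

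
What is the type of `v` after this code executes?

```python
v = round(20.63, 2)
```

round() with ndigits arg returns float

float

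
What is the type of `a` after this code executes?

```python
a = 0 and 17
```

'and' returns the first falsy value (0, which is int)

int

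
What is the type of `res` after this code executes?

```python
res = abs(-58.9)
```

abs() of float returns float

float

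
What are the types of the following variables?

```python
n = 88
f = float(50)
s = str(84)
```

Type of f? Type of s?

f is float; s is str

float, str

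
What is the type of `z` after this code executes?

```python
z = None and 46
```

'and' returns first falsy value (None)

NoneType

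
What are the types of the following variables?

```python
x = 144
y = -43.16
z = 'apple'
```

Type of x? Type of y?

x is int; y is float

int, float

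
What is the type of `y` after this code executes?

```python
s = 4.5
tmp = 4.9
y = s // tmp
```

float // float returns float (floor division preserves float type)

float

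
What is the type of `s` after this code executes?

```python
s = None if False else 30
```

Ternary: condition is False, else branch (30) taken → int

int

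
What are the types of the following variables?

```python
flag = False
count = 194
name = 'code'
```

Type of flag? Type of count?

flag is bool; count is int

bool, int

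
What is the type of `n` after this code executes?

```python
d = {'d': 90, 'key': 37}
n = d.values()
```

.values() returns a dict_values view object

dict_values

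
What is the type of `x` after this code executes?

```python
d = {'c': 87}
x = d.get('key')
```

dict.get() returns None when key 'key' is not found and no default given

NoneType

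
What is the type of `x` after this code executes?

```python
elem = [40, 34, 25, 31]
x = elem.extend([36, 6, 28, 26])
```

list.extend() returns None

NoneType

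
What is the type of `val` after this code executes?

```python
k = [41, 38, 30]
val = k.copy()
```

list.copy() returns list

list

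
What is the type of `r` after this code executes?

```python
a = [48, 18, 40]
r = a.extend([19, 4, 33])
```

list.extend() returns None

NoneType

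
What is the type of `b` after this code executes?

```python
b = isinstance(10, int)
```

isinstance() returns bool

bool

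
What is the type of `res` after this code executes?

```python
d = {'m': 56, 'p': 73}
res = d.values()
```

.values() returns a dict_values view object

dict_values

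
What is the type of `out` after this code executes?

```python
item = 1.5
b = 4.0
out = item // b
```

float // float returns float (floor division preserves float type)

float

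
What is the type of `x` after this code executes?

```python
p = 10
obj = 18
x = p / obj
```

int / int always returns float in Python 3 (10 / 18 = 0.555556)

float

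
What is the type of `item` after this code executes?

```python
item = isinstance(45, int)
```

isinstance() returns bool

bool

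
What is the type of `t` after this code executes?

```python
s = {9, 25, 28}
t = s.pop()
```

Popping from a set of ints returns int

int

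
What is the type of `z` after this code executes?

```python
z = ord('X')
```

ord() returns int (Unicode code point)

int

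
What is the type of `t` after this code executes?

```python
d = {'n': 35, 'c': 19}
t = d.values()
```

.values() returns a dict_values view object

dict_values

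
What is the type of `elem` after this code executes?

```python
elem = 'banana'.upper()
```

str.upper() returns str

str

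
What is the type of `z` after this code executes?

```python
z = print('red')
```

print() returns None

NoneType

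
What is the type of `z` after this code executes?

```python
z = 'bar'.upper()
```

str.upper() returns str

str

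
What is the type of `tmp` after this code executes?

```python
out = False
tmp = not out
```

'not' always returns bool

bool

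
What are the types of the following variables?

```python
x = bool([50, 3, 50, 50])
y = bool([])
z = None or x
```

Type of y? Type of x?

bool() returns bool; bool() returns bool

bool, bool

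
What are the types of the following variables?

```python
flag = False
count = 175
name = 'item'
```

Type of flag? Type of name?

flag is bool; name is str

bool, str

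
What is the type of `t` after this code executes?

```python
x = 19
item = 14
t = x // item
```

int // int returns int (19 // 14 = 1)

int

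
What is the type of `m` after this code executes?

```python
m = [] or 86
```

'or' returns first truthy value (86, which is int)

int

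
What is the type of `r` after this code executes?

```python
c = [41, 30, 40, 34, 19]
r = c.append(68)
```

list.append() returns None (mutates in place)

NoneType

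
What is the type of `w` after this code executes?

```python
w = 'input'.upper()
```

str.upper() returns str

str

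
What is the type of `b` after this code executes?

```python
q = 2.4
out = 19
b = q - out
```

float - int returns float (2.4 - 19 = -16.6)

float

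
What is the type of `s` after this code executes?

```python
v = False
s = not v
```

'not' always returns bool

bool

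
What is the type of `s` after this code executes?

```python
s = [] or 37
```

'or' returns first truthy value (37, which is int)

int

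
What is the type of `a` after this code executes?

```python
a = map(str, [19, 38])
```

map() returns a map iterator object

map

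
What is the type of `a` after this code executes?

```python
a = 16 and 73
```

'and' returns the last value when all truthy (73, which is int)

int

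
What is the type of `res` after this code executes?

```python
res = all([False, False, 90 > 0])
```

all() returns bool

bool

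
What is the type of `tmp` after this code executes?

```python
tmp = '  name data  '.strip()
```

str.strip() returns str

str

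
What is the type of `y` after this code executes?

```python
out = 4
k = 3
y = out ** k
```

int ** positive int returns int (4 ** 3 = 64)

int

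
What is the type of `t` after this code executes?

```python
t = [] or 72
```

'or' returns first truthy value (72, which is int)

int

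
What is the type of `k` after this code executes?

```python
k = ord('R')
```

ord() returns int (Unicode code point)

int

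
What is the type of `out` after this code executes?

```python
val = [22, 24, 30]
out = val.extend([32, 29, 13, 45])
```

list.extend() returns None

NoneType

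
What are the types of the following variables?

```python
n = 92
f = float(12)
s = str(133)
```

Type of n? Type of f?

n is int; f is float

int, float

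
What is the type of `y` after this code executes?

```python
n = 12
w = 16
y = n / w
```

int / int always returns float in Python 3 (12 / 16 = 0.75)

float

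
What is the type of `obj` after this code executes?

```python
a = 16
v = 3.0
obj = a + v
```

int + float returns float (16 + 3.0 = 19.0)

float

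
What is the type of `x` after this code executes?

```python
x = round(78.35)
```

round() with no ndigits arg returns int

int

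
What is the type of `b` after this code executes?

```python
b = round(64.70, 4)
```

round() with ndigits arg returns float

float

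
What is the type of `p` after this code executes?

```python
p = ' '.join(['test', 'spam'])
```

str.join() returns str

str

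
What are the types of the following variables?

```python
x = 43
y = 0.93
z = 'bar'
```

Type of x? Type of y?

x is int; y is float

int, float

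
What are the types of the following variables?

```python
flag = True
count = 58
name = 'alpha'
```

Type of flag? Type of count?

flag is bool; count is int

bool, int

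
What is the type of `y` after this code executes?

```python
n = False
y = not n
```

'not' always returns bool

bool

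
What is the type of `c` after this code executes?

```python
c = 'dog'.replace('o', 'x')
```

str.replace() returns str

str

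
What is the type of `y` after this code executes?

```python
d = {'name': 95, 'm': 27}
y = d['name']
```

Accessing dict[str, int] with key 'name' returns int value 95

int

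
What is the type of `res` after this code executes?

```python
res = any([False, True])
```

any() returns bool

bool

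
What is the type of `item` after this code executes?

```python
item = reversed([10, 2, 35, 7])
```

reversed() on a list returns a list_reverseiterator

list_reverseiterator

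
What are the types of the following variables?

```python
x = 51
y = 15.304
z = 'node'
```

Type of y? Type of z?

y is float; z is str

float, str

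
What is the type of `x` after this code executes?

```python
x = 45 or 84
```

'or' returns the first truthy value (45, which is int)

int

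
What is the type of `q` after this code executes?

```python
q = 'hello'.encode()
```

str.encode() returns bytes

bytes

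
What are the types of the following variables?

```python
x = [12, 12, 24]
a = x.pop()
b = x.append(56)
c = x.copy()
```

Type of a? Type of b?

list.pop() returns the element (int); list.append() returns None

int, NoneType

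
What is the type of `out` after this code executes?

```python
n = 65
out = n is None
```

'is' comparison returns bool

bool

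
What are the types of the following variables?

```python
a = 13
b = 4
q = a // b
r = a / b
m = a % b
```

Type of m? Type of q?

int % int returns int; int // int returns int

int, int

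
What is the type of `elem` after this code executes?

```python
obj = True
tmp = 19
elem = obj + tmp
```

bool + int returns int (True is 1, so 1 + 19 = 20)

int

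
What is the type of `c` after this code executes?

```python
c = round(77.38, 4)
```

round() with ndigits arg returns float

float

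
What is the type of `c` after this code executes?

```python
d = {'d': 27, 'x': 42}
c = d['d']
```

Accessing dict[str, int] with key 'd' returns int value 27

int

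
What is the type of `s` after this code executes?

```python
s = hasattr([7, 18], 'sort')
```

hasattr() returns bool

bool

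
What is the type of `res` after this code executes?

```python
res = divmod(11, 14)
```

divmod() returns a tuple (quotient, remainder)

tuple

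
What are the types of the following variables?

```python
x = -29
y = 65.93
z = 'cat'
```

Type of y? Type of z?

y is float; z is str

float, str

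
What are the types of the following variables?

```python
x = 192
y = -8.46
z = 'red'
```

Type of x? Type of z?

x is int; z is str

int, str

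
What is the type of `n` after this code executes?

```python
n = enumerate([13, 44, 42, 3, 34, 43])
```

enumerate() returns an enumerate iterator object

enumerate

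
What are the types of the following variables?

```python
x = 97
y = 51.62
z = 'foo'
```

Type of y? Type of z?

y is float; z is str

float, str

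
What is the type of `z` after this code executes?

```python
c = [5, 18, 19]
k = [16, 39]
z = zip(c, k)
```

zip() returns a zip iterator object

zip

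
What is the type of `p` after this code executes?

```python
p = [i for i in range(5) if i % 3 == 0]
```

A list comprehension [...] produces a list

list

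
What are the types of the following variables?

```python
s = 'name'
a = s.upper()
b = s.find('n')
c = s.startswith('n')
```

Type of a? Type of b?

str.upper() returns str; str.find() returns int

str, int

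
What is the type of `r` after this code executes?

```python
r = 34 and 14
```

'and' returns the last value when all truthy (14, which is int)

int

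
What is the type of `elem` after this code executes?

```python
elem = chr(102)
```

chr() returns str (single character)

str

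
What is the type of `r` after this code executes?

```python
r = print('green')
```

print() returns None

NoneType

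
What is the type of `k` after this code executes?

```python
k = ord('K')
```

ord() returns int (Unicode code point)

int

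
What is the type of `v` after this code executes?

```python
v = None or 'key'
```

'or' with None returns the other value ('key', str)

str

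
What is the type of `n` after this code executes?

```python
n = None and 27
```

'and' returns first falsy value (None)

NoneType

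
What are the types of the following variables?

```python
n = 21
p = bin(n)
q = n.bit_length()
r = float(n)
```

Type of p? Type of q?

bin() returns str; int.bit_length() returns int

str, int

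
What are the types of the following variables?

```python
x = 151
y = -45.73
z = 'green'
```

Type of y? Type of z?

y is float; z is str

float, str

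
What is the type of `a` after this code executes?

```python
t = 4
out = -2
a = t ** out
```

int ** negative int returns float

float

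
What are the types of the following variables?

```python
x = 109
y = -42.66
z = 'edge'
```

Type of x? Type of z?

x is int; z is str

int, str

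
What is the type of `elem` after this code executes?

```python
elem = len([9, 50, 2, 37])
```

len() always returns int

int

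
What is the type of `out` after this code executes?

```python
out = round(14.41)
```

round() with no ndigits arg returns int

int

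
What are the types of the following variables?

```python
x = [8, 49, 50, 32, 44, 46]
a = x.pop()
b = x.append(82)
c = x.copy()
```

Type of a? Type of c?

list.pop() returns the element (int); list.copy() returns list

int, list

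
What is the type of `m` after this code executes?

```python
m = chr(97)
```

chr() returns str (single character)

str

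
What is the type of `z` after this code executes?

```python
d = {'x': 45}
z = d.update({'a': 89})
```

dict.update() returns None

NoneType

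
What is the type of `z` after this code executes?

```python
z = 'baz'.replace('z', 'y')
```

str.replace() returns str

str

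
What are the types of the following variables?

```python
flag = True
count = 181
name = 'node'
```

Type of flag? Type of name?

flag is bool; name is str

bool, str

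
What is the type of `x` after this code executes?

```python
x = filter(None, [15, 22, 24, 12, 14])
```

filter() returns a filter iterator object

filter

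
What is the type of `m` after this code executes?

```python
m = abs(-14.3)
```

abs() of float returns float

float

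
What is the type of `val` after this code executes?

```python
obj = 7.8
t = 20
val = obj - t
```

float - int returns float (7.8 - 20 = -12.2)

float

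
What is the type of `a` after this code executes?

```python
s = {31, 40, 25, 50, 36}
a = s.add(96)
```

set.add() returns None (mutates in place)

NoneType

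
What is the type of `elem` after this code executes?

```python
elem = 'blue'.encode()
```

str.encode() returns bytes

bytes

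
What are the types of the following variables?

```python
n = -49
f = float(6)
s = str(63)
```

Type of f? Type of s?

f is float; s is str

float, str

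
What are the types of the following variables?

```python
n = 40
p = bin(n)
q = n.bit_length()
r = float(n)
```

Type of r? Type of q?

float() returns float; int.bit_length() returns int

float, int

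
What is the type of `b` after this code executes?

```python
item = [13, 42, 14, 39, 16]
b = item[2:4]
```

Slicing a list always returns a list

list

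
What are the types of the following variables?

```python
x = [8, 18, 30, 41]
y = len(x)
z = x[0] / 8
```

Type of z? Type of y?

int / int returns float; len() returns int

float, int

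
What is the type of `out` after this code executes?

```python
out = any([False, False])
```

any() returns bool

bool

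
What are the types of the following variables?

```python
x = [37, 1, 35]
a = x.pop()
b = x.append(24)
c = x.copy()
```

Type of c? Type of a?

list.copy() returns list; list.pop() returns the element (int)

list, int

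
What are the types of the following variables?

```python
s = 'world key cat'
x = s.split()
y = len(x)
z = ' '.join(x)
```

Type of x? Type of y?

str.split() returns list; len() returns int

list, int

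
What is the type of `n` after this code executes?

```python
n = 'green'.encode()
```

str.encode() returns bytes

bytes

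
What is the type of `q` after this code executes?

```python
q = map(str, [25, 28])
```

map() returns a map iterator object

map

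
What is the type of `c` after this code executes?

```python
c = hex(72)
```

hex() returns str representation

str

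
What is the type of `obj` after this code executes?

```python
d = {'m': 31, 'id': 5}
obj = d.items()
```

dict.items() returns a dict_items view

dict_items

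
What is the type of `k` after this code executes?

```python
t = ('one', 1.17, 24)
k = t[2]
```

Index 2 of tuple is 24 which is int

int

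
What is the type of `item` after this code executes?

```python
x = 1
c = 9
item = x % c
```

int % int returns int (1 % 9 = 1)

int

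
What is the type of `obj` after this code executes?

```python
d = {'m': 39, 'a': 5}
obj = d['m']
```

Accessing dict[str, int] with key 'm' returns int value 39

int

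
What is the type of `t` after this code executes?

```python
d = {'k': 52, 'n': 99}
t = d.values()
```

.values() returns a dict_values view object

dict_values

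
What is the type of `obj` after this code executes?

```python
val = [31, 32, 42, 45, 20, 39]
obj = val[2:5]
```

Slicing a list always returns a list

list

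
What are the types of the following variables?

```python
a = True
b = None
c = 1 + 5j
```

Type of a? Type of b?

a is bool; b is NoneType

bool, NoneType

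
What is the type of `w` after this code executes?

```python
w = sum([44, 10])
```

sum() of ints returns int

int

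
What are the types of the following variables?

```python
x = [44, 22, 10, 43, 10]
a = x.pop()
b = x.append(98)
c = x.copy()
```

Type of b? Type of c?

list.append() returns None; list.copy() returns list

NoneType, list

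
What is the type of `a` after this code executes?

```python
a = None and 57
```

'and' returns first falsy value (None)

NoneType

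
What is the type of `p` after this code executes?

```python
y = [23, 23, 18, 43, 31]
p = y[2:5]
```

Slicing a list always returns a list

list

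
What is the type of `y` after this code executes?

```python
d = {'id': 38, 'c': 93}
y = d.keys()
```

.keys() returns a dict_keys view object

dict_keys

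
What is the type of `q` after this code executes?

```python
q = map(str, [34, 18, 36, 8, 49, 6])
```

map() returns a map iterator object

map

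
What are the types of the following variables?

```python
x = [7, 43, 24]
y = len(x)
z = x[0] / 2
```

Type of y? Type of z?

len() returns int; int / int returns float

int, float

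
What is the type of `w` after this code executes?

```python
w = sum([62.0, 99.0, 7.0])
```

sum() of floats returns float

float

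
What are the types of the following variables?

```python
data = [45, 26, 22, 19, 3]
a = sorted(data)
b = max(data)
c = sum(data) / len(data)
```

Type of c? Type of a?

int / int returns float; sorted() returns list

float, list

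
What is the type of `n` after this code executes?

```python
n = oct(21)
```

oct() returns str representation

str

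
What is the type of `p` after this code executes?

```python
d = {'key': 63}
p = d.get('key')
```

dict.get() returns the value (int) when key is found

int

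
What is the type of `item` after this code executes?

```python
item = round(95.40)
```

round() with no ndigits arg returns int

int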